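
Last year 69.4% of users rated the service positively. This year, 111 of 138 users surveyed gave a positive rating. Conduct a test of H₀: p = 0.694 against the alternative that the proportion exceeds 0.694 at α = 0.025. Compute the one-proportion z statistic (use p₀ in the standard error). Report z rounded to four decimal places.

z = 2.8130

p̂ = 111/138 = 0.804348.
Under H₀, SE = √(0.694·0.306/138) = √(0.00153887) = 0.039228.
z = (0.804348 − 0.694)/0.039228 = 0.110348/0.039228 = 2.8130.
p-value = P(Z > 2.813) ≈ 0.0025; since p < α = 0.025, reject H₀.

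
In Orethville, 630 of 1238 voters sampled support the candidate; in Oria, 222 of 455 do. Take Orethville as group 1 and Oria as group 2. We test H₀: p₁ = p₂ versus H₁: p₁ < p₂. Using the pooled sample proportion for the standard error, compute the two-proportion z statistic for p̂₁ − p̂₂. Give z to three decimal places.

p̂₁ = 630/1238 ≈ 0.50889, p̂₂ = 222/455 ≈ 0.48791.
Pooled p̂ = (630+222)/(1238+455) = 852/1693 = 0.50325.
SE = √(p̂(1−p̂)(1/n₁+1/n₂)) = √(0.50325·0.49675·0.00300556) = √(0.000751357) = 0.02741.
z = (0.50889 − 0.48791)/0.02741 = 0.02098/0.02741 = 0.765.
p-value = P(Z < 0.765) ≈ 0.7779.

z = 0.765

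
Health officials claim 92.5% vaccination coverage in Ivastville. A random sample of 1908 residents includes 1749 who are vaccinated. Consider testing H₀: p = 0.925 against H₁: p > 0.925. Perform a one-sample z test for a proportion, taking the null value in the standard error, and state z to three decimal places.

p̂ = 1749/1908 = 0.916667.
Under H₀, SE = √(0.925·0.075/1908) = √(3.63601e-05) = 0.006030.
z = (0.916667 − 0.925)/0.006030 = -0.008333/0.006030 = -1.382.
p-value = P(Z > -1.382) ≈ 0.9165.

z = -1.382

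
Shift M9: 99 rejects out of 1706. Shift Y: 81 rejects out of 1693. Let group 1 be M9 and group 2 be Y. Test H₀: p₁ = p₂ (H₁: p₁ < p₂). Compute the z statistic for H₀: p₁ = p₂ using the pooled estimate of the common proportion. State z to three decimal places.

z = 1.326

p̂₁ = 99/1706 ≈ 0.058030, p̂₂ = 81/1693 ≈ 0.047844.
Pooled p̂ = (99+81)/(1706+1693) = 180/3399 = 0.052957.
SE = √(0.0501523 × 0.00117683) = 0.007683.
z = (0.058030 − 0.047844)/0.007683 = 0.010186/0.007683 = 1.326.
p-value = P(Z < 1.326) ≈ 0.9076.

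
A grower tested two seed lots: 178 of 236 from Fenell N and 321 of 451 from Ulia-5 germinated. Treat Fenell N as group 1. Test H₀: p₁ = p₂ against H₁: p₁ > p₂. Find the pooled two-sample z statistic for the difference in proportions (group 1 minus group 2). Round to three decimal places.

z = 1.186

p̂₁ = 178/236 = 0.75424, p̂₂ = 321/451 = 0.71175.
Pooled p̂ = (178+321)/(236+451) = 499/687 = 0.72635.
SE = √(p̂(1−p̂)(1/n₁+1/n₂)) = √(0.72635·0.27365·0.00645458) = √(0.00128296) = 0.03582.
z = (0.75424 − 0.71175)/0.03582 = 0.04249/0.03582 = 1.186.
p-value = P(Z > 1.186) ≈ 0.1178.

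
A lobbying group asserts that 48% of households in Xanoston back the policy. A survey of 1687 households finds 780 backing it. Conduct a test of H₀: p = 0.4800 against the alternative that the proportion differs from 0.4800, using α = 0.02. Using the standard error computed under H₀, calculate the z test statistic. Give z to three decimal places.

z = -1.450

p̂ = 780/1687 ≈ 0.462359.
Under H₀, SE = √(0.48·0.52/1687) = √(0.000147955) = 0.012164.
z = (0.462359 − 0.48)/0.012164 = -0.017641/0.012164 = -1.450.
Two-sided p-value ≈ 2·Φ(−1.450) = 0.1470; since p > α = 0.02, fail to reject H₀.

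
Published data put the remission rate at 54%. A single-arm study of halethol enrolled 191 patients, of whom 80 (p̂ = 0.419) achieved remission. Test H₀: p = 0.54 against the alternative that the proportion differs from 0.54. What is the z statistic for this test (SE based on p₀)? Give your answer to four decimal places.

z = -3.3595

p̂ = 80/191 ≈ 0.418848.
Under H₀, SE = √(0.54·0.46/191) = √(0.00130052) = 0.036063.
z = (0.418848 − 0.54)/0.036063 = -0.121152/0.036063 = -3.3595.
Two-sided p-value ≈ 2·Φ(−3.359) = 0.0008.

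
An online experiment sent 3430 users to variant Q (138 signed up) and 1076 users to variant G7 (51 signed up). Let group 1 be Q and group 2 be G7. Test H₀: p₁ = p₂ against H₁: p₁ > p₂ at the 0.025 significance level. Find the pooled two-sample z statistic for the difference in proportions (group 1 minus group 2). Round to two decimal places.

p̂₁ = 138/3430 = 0.04023, p̂₂ = 51/1076 = 0.04740.
Pooled p̂ = (138+51)/(3430+1076) = 189/4506 = 0.04194.
SE = √(0.0401848 × 0.00122091) = 0.00700.
z = (0.04023 − 0.04740)/0.00700 = -0.00717/0.00700 = -1.02.
p-value = P(Z > -1.023) ≈ 0.8468, so at α = 0.025 we fail to reject H₀.

z = -1.02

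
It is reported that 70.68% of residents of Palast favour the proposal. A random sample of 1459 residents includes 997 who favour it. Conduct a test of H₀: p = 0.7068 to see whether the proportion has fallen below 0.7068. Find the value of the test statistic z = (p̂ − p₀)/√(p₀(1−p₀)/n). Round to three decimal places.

p̂ = 997/1459 ≈ 0.68334.
Under H₀, SE = √(0.7068·0.2932/1459) = √(0.000142038) = 0.01192.
z = (0.68334 − 0.7068)/0.01192 = -0.02346/0.01192 = -1.968.
p-value = P(Z < -1.968) ≈ 0.0245.

z = -1.968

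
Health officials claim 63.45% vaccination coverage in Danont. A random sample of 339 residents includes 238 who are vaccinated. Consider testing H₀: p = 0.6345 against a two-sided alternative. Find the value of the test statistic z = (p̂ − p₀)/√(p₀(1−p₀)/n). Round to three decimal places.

p̂ = 238/339 = 0.70206.
Under H₀, SE = √(0.6345·0.3655/339) = √(0.0006841) = 0.02616.
z = (0.70206 − 0.6345)/0.02616 = 0.06756/0.02616 = 2.583.

z = 2.583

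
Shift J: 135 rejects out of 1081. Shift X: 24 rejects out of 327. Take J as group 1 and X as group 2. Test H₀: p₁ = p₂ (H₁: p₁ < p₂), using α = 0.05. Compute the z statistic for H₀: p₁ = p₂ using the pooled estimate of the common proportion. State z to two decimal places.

p̂₁ = 135/1081 = 0.12488, p̂₂ = 24/327 = 0.07339.
Pooled p̂ = (135+24)/(1081+327) = 159/1408 = 0.11293.
SE = √(p̂(1−p̂)(1/n₁+1/n₂)) = √(0.11293·0.88707·0.00398317) = √(0.00039901) = 0.01998.
z = (0.12488 − 0.07339)/0.01998 = 0.05149/0.01998 = 2.58.
p-value = P(Z < 2.578) ≈ 0.9950; since p > α = 0.05, fail to reject H₀.

z = 2.58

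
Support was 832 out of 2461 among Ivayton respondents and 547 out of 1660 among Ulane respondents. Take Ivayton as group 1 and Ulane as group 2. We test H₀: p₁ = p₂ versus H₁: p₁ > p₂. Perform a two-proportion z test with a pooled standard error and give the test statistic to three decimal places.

z = 0.571

p̂₁ = 832/2461 ≈ 0.338074, p̂₂ = 547/1660 ≈ 0.329518.
Pooled p̂ = (832+547)/(2461+1660) = 1379/4121 = 0.334628.
SE = √(p̂(1−p̂)(1/n₁+1/n₂)) = √(0.334628·0.665372·0.00100875) = √(0.0002246) = 0.014987.
z = (0.338074 − 0.329518)/0.014987 = 0.008556/0.014987 = 0.571.
p-value = P(Z > 0.571) ≈ 0.2840.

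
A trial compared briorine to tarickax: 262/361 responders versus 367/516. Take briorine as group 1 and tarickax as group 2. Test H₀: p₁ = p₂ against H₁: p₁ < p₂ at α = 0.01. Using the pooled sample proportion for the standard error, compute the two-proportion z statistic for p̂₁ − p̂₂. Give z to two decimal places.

p̂₁ = 262/361 ≈ 0.7258, p̂₂ = 367/516 ≈ 0.7112.
Pooled p̂ = (262+367)/(361+516) = 629/877 = 0.7172.
SE = √(p̂(1−p̂)(1/n₁+1/n₂)) = √(0.7172·0.2828·0.00470807) = √(0.000954873) = 0.0309.
z = (0.7258 − 0.7112)/0.0309 = 0.0146/0.0309 = 0.47.
p-value = P(Z < 0.470) ≈ 0.6808, so at α = 0.01 we fail to reject H₀.

z = 0.47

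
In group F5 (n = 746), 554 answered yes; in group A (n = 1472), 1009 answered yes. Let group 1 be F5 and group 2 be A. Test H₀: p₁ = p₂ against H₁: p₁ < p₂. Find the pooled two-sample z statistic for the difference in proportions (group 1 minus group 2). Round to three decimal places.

z = 2.788

p̂₁ = 554/746 ≈ 0.742627, p̂₂ = 1009/1472 ≈ 0.685462.
Pooled p̂ = (554+1009)/(746+1472) = 1563/2218 = 0.704689.
SE = √(0.208102 × 0.00201983) = 0.020502.
z = (0.742627 − 0.685462)/0.020502 = 0.057165/0.020502 = 2.788.
p-value = P(Z < 2.788) ≈ 0.9974.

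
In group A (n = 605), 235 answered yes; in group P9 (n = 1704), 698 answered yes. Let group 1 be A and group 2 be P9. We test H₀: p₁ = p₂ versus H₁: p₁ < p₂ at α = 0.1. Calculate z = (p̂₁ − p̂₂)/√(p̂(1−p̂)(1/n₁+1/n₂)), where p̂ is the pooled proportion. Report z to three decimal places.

z = -0.913

p̂₁ = 235/605 = 0.38843, p̂₂ = 698/1704 = 0.40962.
Pooled p̂ = (235+698)/(605+1704) = 933/2309 = 0.40407.
SE = √(p̂(1−p̂)(1/n₁+1/n₂)) = √(0.40407·0.59593·0.00223975) = √(0.000539326) = 0.02322.
z = (0.38843 − 0.40962)/0.02322 = -0.02119/0.02322 = -0.913.
p-value = P(Z < -0.913) ≈ 0.1807, so at α = 0.1 we fail to reject H₀.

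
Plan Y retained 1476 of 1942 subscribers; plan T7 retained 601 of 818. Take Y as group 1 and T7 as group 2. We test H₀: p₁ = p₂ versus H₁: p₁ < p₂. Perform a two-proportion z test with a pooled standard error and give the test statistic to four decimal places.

p̂₁ = 1476/1942 = 0.7600412, p̂₂ = 601/818 = 0.7347188.
Pooled p̂ = (1476+601)/(1942+818) = 2077/2760 = 0.7525362.
SE = √(p̂(1−p̂)(1/n₁+1/n₂)) = √(0.7525362·0.2474638·0.00173743) = √(0.000323553) = 0.0179876.
z = (0.7600412 − 0.7347188)/0.0179876 = 0.0253224/0.0179876 = 1.4078.

z = 1.4078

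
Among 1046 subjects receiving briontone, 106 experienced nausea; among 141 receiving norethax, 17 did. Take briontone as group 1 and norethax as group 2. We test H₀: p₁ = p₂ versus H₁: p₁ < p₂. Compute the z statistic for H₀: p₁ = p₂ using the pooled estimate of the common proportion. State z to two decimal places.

p̂₁ = 106/1046 ≈ 0.10134, p̂₂ = 17/141 ≈ 0.12057.
Pooled p̂ = (106+17)/(1046+141) = 123/1187 = 0.10362.
SE = √(0.0928849 × 0.00804822) = 0.02734.
z = (0.10134 − 0.12057)/0.02734 = -0.01923/0.02734 = -0.70.

z = -0.70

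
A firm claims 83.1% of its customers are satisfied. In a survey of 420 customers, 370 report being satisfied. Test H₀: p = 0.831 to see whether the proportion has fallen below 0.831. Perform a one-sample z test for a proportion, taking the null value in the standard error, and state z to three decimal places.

p̂ = 370/420 ≈ 0.880952.
SE = √(p₀(1−p₀)/n) = √(0.14044/420) = 0.018286.
z = (0.880952 − 0.831)/0.018286 = 0.049952/0.018286 = 2.732.

z = 2.732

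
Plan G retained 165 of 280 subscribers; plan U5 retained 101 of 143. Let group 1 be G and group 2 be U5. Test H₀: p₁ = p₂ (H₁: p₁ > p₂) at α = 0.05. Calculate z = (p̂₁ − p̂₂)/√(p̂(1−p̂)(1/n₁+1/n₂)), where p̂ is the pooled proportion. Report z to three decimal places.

p̂₁ = 165/280 ≈ 0.58929, p̂₂ = 101/143 ≈ 0.70629.
Pooled p̂ = (165+101)/(280+143) = 266/423 = 0.62884.
SE = √(0.2334 × 0.0105644) = 0.04966.
z = (0.58929 − 0.70629)/0.04966 = -0.11700/0.04966 = -2.356.
p-value = P(Z > -2.356) ≈ 0.9908; since p > α = 0.05, fail to reject H₀.

z = -2.356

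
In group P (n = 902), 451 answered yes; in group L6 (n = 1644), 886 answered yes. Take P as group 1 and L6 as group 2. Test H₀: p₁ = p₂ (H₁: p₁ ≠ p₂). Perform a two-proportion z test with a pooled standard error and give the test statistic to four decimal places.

p̂₁ = 451/902 = 0.500000, p̂₂ = 886/1644 = 0.538929.
Pooled p̂ = (451+886)/(902+1644) = 1337/2546 = 0.525137.
SE = √(p̂(1−p̂)(1/n₁+1/n₂)) = √(0.525137·0.474863·0.00171692) = √(0.000428145) = 0.020692.
z = (0.500000 − 0.538929)/0.020692 = -0.038929/0.020692 = -1.8814.
p-value = 2·P(Z > 1.881) ≈ 0.0599.

z = -1.8814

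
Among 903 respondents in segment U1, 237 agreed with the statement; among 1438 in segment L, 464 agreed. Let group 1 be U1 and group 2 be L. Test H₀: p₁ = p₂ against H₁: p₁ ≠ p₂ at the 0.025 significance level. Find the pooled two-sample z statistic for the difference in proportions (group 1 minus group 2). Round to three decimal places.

p̂₁ = 237/903 ≈ 0.26246, p̂₂ = 464/1438 ≈ 0.32267.
Pooled p̂ = (237+464)/(903+1438) = 701/2341 = 0.29944.
SE = √(0.209778 × 0.00180283) = 0.01945.
z = (0.26246 − 0.32267)/0.01945 = -0.06021/0.01945 = -3.096.
p-value = 2·P(Z > 3.096) ≈ 0.0020, so at α = 0.025 we reject H₀.

z = -3.096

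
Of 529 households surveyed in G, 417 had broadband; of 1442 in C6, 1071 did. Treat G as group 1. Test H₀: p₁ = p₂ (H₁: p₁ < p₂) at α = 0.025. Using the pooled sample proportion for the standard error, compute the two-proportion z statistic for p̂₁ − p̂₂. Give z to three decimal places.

p̂₁ = 417/529 = 0.78828, p̂₂ = 1071/1442 = 0.74272.
Pooled p̂ = (417+1071)/(529+1442) = 1488/1971 = 0.75495.
SE = √(0.185002 × 0.00258384) = 0.02186.
z = (0.78828 − 0.74272)/0.02186 = 0.04556/0.02186 = 2.084.
p-value = P(Z < 2.084) ≈ 0.9814; since p > α = 0.025, fail to reject H₀.

z = 2.084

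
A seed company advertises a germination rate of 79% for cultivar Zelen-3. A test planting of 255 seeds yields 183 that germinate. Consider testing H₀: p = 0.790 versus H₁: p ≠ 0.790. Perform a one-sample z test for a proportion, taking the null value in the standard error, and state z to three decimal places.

z = -2.837

p̂ = 183/255 = 0.717647.
SE = √(p₀(1−p₀)/n) = √(0.1659/255) = 0.025507.
z = (0.717647 − 0.79)/0.025507 = -0.072353/0.025507 = -2.837.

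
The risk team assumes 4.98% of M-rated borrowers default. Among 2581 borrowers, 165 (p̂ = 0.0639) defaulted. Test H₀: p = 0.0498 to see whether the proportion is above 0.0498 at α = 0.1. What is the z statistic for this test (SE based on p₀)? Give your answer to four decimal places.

z = 3.2997

p̂ = 165/2581 ≈ 0.0639287.
Standard error under H₀: √(0.0498×0.9502/2581) = 0.0042818.
z = (0.0639287 − 0.0498)/0.0042818 = 0.0141287/0.0042818 = 3.2997.
p-value = P(Z > 3.300) ≈ 0.0005, so at α = 0.1 we reject H₀.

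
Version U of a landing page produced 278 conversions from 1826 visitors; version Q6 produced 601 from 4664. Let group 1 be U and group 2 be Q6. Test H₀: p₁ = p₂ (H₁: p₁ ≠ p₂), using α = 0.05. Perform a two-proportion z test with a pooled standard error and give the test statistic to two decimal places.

p̂₁ = 278/1826 ≈ 0.1522, p̂₂ = 601/4664 ≈ 0.1289.
Pooled p̂ = (278+601)/(1826+4664) = 879/6490 = 0.1354.
SE = √(p̂(1−p̂)(1/n₁+1/n₂)) = √(0.1354·0.8646·0.000762053) = √(8.92329e-05) = 0.0094.
z = (0.1522 − 0.1289)/0.0094 = 0.0233/0.0094 = 2.48.
Two-sided p-value ≈ 2·Φ(−2.476) = 0.0133, so at α = 0.05 we reject H₀.

z = 2.48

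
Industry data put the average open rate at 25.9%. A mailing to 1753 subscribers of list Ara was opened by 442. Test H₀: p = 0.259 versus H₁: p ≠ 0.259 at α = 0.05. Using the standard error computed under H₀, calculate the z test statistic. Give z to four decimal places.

p̂ = 442/1753 ≈ 0.252139.
Under H₀, SE = √(0.259·0.741/1753) = √(0.00010948) = 0.010463.
z = (0.252139 − 0.259)/0.010463 = -0.006861/0.010463 = -0.6557.
p-value = 2·P(Z > 0.656) ≈ 0.5120; since p > α = 0.05, fail to reject H₀.

z = -0.6557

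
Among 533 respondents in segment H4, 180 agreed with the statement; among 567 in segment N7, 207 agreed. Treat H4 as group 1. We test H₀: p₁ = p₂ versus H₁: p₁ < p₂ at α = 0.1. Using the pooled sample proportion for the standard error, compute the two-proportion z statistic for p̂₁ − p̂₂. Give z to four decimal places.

p̂₁ = 180/533 ≈ 0.337711, p̂₂ = 207/567 ≈ 0.365079.
Pooled p̂ = (180+207)/(533+567) = 387/1100 = 0.351818.
SE = √(p̂(1−p̂)(1/n₁+1/n₂)) = √(0.351818·0.648182·0.00363984) = √(0.000830037) = 0.028810.
z = (0.337711 − 0.365079)/0.028810 = -0.027368/0.028810 = -0.9499.
p-value = P(Z < -0.950) ≈ 0.1711; since p > α = 0.1, fail to reject H₀.

z = -0.9499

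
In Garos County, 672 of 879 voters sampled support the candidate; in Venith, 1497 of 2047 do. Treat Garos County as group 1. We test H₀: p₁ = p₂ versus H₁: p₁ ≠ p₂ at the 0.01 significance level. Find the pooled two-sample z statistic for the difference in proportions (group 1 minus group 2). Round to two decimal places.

p̂₁ = 672/879 ≈ 0.7645, p̂₂ = 1497/2047 ≈ 0.7313.
Pooled p̂ = (672+1497)/(879+2047) = 2169/2926 = 0.7413.
SE = √(p̂(1−p̂)(1/n₁+1/n₂)) = √(0.7413·0.2587·0.00162618) = √(0.000311871) = 0.0177.
z = (0.7645 − 0.7313)/0.0177 = 0.0332/0.0177 = 1.88.
p-value = 2·P(Z > 1.879) ≈ 0.0602, so at α = 0.01 we fail to reject H₀.

z = 1.88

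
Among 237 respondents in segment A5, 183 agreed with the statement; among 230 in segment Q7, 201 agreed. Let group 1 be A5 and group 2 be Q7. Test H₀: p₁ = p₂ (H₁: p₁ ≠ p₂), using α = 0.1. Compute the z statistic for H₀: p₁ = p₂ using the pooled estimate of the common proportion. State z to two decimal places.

p̂₁ = 183/237 = 0.77215, p̂₂ = 201/230 = 0.87391.
Pooled p̂ = (183+201)/(237+230) = 384/467 = 0.82227.
SE = √(p̂(1−p̂)(1/n₁+1/n₂)) = √(0.82227·0.17773·0.00856724) = √(0.00125203) = 0.03538.
z = (0.77215 − 0.87391)/0.03538 = -0.10176/0.03538 = -2.88.
Two-sided p-value ≈ 2·Φ(−2.876) = 0.0040, so at α = 0.1 we reject H₀.

z = -2.88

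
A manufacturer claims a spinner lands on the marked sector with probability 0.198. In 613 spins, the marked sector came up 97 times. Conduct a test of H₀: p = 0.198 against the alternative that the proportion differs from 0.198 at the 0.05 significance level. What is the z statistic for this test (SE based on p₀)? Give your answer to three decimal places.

z = -2.470

p̂ = 97/613 ≈ 0.158238.
Standard error under H₀: √(0.198×0.802/613) = 0.016095.
z = (0.158238 − 0.198)/0.016095 = -0.039762/0.016095 = -2.470.
Two-sided p-value ≈ 2·Φ(−2.470) = 0.0135; since p < α = 0.05, reject H₀.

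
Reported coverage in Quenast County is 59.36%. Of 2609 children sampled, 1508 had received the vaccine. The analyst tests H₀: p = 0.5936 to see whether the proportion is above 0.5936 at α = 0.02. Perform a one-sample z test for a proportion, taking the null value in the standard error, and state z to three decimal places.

p̂ = 1508/2609 = 0.57800.
SE = √(p₀(1−p₀)/n) = √(0.24124/2609) = 0.00962.
z = (0.57800 − 0.5936)/0.00962 = -0.01560/0.00962 = -1.622.
p-value = P(Z > -1.622) ≈ 0.9476, so at α = 0.02 we fail to reject H₀.

z = -1.622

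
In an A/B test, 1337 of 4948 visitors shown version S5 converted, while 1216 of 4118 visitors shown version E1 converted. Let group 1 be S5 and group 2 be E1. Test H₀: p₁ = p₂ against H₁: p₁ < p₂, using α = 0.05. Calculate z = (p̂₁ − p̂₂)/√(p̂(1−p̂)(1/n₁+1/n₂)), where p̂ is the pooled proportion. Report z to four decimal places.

p̂₁ = 1337/4948 ≈ 0.2702102, p̂₂ = 1216/4118 ≈ 0.2952890.
Pooled p̂ = (1337+1216)/(4948+4118) = 2553/9066 = 0.2816016.
SE = √(0.202302 × 0.000444938) = 0.0094875.
z = (0.2702102 − 0.2952890)/0.0094875 = -0.0250788/0.0094875 = -2.6434.
p-value = P(Z < -2.643) ≈ 0.0041; since p < α = 0.05, reject H₀.

z = -2.6434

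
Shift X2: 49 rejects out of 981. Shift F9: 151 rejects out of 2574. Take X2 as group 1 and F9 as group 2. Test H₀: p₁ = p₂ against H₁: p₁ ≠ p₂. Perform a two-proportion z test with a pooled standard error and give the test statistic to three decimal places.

z = -1.008

p̂₁ = 49/981 ≈ 0.049949, p̂₂ = 151/2574 ≈ 0.058664.
Pooled p̂ = (49+151)/(981+2574) = 200/3555 = 0.056259.
SE = √(p̂(1−p̂)(1/n₁+1/n₂)) = √(0.056259·0.943741·0.00140787) = √(7.4749e-05) = 0.008646.
z = (0.049949 − 0.058664)/0.008646 = -0.008715/0.008646 = -1.008.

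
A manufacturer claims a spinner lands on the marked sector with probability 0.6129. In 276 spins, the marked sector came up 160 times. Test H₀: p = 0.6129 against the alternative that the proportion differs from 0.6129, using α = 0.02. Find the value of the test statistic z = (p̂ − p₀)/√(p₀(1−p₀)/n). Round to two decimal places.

z = -1.13

p̂ = 160/276 ≈ 0.5797.
Standard error under H₀: √(0.6129×0.3871/276) = 0.0293.
z = (0.5797 − 0.6129)/0.0293 = -0.0332/0.0293 = -1.13.
p-value = 2·P(Z > 1.132) ≈ 0.2576; since p > α = 0.02, fail to reject H₀.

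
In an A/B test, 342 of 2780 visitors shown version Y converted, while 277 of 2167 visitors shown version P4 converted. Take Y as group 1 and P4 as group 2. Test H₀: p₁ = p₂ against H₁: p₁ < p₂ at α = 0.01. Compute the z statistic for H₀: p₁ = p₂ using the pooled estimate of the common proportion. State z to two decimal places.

p̂₁ = 342/2780 = 0.1230, p̂₂ = 277/2167 = 0.1278.
Pooled p̂ = (342+277)/(2780+2167) = 619/4947 = 0.1251.
SE = √(p̂(1−p̂)(1/n₁+1/n₂)) = √(0.1251·0.8749·0.00082118) = √(8.98943e-05) = 0.0095.
z = (0.1230 − 0.1278)/0.0095 = -0.0048/0.0095 = -0.51.
p-value = P(Z < -0.507) ≈ 0.3062. With α = 0.01, fail to reject H₀.

z = -0.51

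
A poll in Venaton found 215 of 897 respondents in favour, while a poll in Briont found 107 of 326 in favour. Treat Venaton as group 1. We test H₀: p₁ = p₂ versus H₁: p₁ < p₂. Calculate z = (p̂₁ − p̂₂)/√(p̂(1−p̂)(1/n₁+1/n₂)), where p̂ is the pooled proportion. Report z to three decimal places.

p̂₁ = 215/897 ≈ 0.23969, p̂₂ = 107/326 ≈ 0.32822.
Pooled p̂ = (215+107)/(897+326) = 322/1223 = 0.26329.
SE = √(p̂(1−p̂)(1/n₁+1/n₂)) = √(0.26329·0.73671·0.00418231) = √(0.00081123) = 0.02848.
z = (0.23969 − 0.32822)/0.02848 = -0.08853/0.02848 = -3.108.
p-value = P(Z < -3.108) ≈ 0.0009.

z = -3.108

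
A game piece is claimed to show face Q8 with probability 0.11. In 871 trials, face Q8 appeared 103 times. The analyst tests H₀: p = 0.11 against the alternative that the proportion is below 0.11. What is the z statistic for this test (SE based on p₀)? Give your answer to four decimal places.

p̂ = 103/871 = 0.118255.
Under H₀, SE = √(0.11·0.89/871) = √(0.0001124) = 0.010602.
z = (0.118255 − 0.11)/0.010602 = 0.008255/0.010602 = 0.7786.
p-value = P(Z < 0.779) ≈ 0.7819.

z = 0.7786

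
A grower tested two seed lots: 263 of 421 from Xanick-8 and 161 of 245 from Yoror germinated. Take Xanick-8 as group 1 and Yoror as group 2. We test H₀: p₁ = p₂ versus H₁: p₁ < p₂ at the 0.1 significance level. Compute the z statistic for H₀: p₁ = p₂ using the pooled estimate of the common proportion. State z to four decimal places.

z = -0.8394

p̂₁ = 263/421 ≈ 0.624703, p̂₂ = 161/245 ≈ 0.657143.
Pooled p̂ = (263+161)/(421+245) = 424/666 = 0.636637.
SE = √(p̂(1−p̂)(1/n₁+1/n₂)) = √(0.636637·0.363363·0.00645693) = √(0.00149368) = 0.038648.
z = (0.624703 − 0.657143)/0.038648 = -0.032440/0.038648 = -0.8394.
p-value = P(Z < -0.839) ≈ 0.2006, so at α = 0.1 we fail to reject H₀.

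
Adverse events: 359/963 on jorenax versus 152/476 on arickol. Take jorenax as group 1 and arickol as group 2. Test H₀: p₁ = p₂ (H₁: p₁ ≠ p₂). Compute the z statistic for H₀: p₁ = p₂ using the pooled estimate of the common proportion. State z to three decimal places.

z = 1.994

p̂₁ = 359/963 ≈ 0.37279, p̂₂ = 152/476 ≈ 0.31933.
Pooled p̂ = (359+152)/(963+476) = 511/1439 = 0.35511.
SE = √(0.229006 × 0.00313926) = 0.02681.
z = (0.37279 − 0.31933)/0.02681 = 0.05346/0.02681 = 1.994.
Two-sided p-value ≈ 2·Φ(−1.994) = 0.0461.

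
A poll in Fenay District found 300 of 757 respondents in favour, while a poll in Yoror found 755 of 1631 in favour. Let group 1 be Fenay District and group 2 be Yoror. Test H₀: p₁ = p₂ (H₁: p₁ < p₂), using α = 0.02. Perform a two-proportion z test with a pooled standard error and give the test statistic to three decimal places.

z = -3.050

p̂₁ = 300/757 = 0.39630, p̂₂ = 755/1631 = 0.46291.
Pooled p̂ = (300+755)/(757+1631) = 1055/2388 = 0.44179.
SE = √(p̂(1−p̂)(1/n₁+1/n₂)) = √(0.44179·0.55821·0.00193412) = √(0.000476978) = 0.02184.
z = (0.39630 − 0.46291)/0.02184 = -0.06661/0.02184 = -3.050.
p-value = P(Z < -3.050) ≈ 0.0011, so at α = 0.02 we reject H₀.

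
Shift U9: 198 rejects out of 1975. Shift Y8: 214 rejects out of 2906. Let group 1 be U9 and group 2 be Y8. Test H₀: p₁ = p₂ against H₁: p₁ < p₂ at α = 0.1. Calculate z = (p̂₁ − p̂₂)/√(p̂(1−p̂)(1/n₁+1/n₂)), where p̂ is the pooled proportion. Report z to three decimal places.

z = 3.283

p̂₁ = 198/1975 ≈ 0.100253, p̂₂ = 214/2906 ≈ 0.073641.
Pooled p̂ = (198+214)/(1975+2906) = 412/4881 = 0.084409.
SE = √(0.0772841 × 0.000850445) = 0.008107.
z = (0.100253 − 0.073641)/0.008107 = 0.026612/0.008107 = 3.283.
p-value = P(Z < 3.283) ≈ 0.9995, so at α = 0.1 we fail to reject H₀.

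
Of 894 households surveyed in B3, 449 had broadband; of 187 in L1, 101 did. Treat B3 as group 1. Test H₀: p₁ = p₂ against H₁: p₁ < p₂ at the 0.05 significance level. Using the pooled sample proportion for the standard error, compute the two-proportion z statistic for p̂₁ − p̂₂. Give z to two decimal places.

p̂₁ = 449/894 = 0.5022, p̂₂ = 101/187 = 0.5401.
Pooled p̂ = (449+101)/(894+187) = 550/1081 = 0.5088.
SE = √(p̂(1−p̂)(1/n₁+1/n₂)) = √(0.5088·0.4912·0.00646616) = √(0.00161604) = 0.0402.
z = (0.5022 − 0.5401)/0.0402 = -0.0379/0.0402 = -0.94.
p-value = P(Z < -0.942) ≈ 0.1731. With α = 0.05, fail to reject H₀.

z = -0.94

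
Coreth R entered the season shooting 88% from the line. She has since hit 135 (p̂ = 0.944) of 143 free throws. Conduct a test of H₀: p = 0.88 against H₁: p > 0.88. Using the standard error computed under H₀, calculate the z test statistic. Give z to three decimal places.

z = 2.357

p̂ = 135/143 = 0.944056.
Under H₀, SE = √(0.88·0.12/143) = √(0.000738462) = 0.027175.
z = (0.944056 − 0.88)/0.027175 = 0.064056/0.027175 = 2.357.
p-value = P(Z > 2.357) ≈ 0.0092.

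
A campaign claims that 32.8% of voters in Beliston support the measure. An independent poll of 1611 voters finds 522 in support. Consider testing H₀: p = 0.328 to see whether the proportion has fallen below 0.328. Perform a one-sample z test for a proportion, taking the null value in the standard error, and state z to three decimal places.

p̂ = 522/1611 ≈ 0.32402.
Under H₀, SE = √(0.328·0.672/1611) = √(0.000136819) = 0.01170.
z = (0.32402 − 0.328)/0.01170 = -0.00398/0.01170 = -0.340.
p-value = P(Z < -0.340) ≈ 0.3669.

z = -0.340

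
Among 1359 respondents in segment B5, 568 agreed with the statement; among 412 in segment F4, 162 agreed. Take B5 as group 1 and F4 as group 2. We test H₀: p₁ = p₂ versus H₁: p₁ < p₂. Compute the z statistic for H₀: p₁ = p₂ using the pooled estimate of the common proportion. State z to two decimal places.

z = 0.89

p̂₁ = 568/1359 ≈ 0.41795, p̂₂ = 162/412 ≈ 0.39320.
Pooled p̂ = (568+162)/(1359+412) = 730/1771 = 0.41220.
SE = √(0.242291 × 0.00316302) = 0.02768.
z = (0.41795 − 0.39320)/0.02768 = 0.02475/0.02768 = 0.89.
p-value = P(Z < 0.894) ≈ 0.8144.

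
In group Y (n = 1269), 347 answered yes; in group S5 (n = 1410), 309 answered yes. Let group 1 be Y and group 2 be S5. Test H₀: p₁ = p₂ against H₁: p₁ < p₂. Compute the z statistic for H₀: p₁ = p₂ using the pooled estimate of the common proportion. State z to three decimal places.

p̂₁ = 347/1269 ≈ 0.27344, p̂₂ = 309/1410 ≈ 0.21915.
Pooled p̂ = (347+309)/(1269+1410) = 656/2679 = 0.24487.
SE = √(p̂(1−p̂)(1/n₁+1/n₂)) = √(0.24487·0.75513·0.00149724) = √(0.000276851) = 0.01664.
z = (0.27344 − 0.21915)/0.01664 = 0.05429/0.01664 = 3.263.
p-value = P(Z < 3.263) ≈ 0.9994.

z = 3.263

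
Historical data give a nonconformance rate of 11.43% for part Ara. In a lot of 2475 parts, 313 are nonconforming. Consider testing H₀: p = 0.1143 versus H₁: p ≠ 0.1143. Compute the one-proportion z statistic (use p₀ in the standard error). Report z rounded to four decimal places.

z = 1.9020

p̂ = 313/2475 = 0.126465.
SE = √(p₀(1−p₀)/n) = √(0.10124/2475) = 0.006396.
z = (0.126465 − 0.1143)/0.006396 = 0.012165/0.006396 = 1.9020.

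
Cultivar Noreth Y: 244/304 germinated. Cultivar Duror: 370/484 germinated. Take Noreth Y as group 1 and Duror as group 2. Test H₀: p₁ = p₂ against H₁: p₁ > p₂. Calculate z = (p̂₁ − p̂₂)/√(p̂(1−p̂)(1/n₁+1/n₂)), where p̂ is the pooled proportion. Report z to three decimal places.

p̂₁ = 244/304 = 0.80263, p̂₂ = 370/484 = 0.76446.
Pooled p̂ = (244+370)/(304+484) = 614/788 = 0.77919.
SE = √(p̂(1−p̂)(1/n₁+1/n₂)) = √(0.77919·0.22081·0.00535559) = √(0.000921451) = 0.03036.
z = (0.80263 − 0.76446)/0.03036 = 0.03817/0.03036 = 1.257.
p-value = P(Z > 1.257) ≈ 0.1043.

z = 1.257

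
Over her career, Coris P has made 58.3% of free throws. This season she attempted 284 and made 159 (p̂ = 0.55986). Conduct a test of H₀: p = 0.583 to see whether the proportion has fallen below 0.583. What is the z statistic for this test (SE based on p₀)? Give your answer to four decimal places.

z = -0.7909

p̂ = 159/284 ≈ 0.559859.
SE = √(p₀(1−p₀)/n) = √(0.24311/284) = 0.029258.
z = (0.559859 − 0.583)/0.029258 = -0.023141/0.029258 = -0.7909.
p-value = P(Z < -0.791) ≈ 0.2145.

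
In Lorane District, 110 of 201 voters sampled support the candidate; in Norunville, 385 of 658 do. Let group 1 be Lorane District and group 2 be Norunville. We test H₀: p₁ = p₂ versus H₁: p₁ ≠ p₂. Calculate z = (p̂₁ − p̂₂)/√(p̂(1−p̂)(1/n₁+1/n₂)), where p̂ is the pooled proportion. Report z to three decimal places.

z = -0.950

p̂₁ = 110/201 = 0.547264, p̂₂ = 385/658 = 0.585106.
Pooled p̂ = (110+385)/(201+658) = 495/859 = 0.576251.
SE = √(0.244186 × 0.00649488) = 0.039824.
z = (0.547264 − 0.585106)/0.039824 = -0.037842/0.039824 = -0.950.
Two-sided p-value ≈ 2·Φ(−0.950) = 0.3420.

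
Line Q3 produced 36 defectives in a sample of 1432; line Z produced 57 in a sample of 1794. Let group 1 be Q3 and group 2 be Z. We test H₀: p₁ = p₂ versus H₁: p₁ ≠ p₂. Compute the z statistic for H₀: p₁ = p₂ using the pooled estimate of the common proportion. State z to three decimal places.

p̂₁ = 36/1432 = 0.025140, p̂₂ = 57/1794 = 0.031773.
Pooled p̂ = (36+57)/(1432+1794) = 93/3226 = 0.028828.
SE = √(p̂(1−p̂)(1/n₁+1/n₂)) = √(0.028828·0.971172·0.00125574) = √(3.51571e-05) = 0.005929.
z = (0.025140 − 0.031773)/0.005929 = -0.006633/0.005929 = -1.119.

z = -1.119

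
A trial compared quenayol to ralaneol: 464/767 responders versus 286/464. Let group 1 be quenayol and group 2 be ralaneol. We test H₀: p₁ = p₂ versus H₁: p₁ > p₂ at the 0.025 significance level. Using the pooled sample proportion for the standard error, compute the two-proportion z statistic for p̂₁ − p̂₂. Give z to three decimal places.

p̂₁ = 464/767 = 0.60495, p̂₂ = 286/464 = 0.61638.
Pooled p̂ = (464+286)/(767+464) = 750/1231 = 0.60926.
SE = √(p̂(1−p̂)(1/n₁+1/n₂)) = √(0.60926·0.39074·0.00345895) = √(0.000823446) = 0.02870.
z = (0.60495 − 0.61638)/0.02870 = -0.01143/0.02870 = -0.398.
p-value = P(Z > -0.398) ≈ 0.6547. With α = 0.025, fail to reject H₀.

z = -0.398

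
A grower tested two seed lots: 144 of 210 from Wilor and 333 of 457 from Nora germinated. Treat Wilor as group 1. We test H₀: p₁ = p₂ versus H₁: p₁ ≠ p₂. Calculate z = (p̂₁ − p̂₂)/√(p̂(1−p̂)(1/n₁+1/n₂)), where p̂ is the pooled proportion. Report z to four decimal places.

p̂₁ = 144/210 ≈ 0.685714, p̂₂ = 333/457 ≈ 0.728665.
Pooled p̂ = (144+333)/(210+457) = 477/667 = 0.715142.
SE = √(0.203714 × 0.00695009) = 0.037627.
z = (0.685714 − 0.728665)/0.037627 = -0.042951/0.037627 = -1.1415.
p-value = 2·P(Z > 1.141) ≈ 0.2537.

z = -1.1415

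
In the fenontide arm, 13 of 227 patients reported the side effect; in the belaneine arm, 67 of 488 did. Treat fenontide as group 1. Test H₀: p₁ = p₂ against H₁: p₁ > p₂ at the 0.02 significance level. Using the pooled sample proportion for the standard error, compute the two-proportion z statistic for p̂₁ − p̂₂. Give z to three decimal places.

p̂₁ = 13/227 = 0.057269, p̂₂ = 67/488 = 0.137295.
Pooled p̂ = (13+67)/(227+488) = 80/715 = 0.111888.
SE = √(p̂(1−p̂)(1/n₁+1/n₂)) = √(0.111888·0.888112·0.00645447) = √(0.000641375) = 0.025325.
z = (0.057269 − 0.137295)/0.025325 = -0.080026/0.025325 = -3.160.
p-value = P(Z > -3.160) ≈ 0.9992, so at α = 0.02 we fail to reject H₀.

z = -3.160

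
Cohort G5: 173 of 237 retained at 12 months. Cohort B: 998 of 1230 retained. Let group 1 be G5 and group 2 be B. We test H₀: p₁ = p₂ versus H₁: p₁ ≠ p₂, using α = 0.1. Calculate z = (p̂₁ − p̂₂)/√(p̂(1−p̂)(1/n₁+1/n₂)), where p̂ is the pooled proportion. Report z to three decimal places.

p̂₁ = 173/237 ≈ 0.72996, p̂₂ = 998/1230 ≈ 0.81138.
Pooled p̂ = (173+998)/(237+1230) = 1171/1467 = 0.79823.
SE = √(p̂(1−p̂)(1/n₁+1/n₂)) = √(0.79823·0.20177·0.00503242) = √(0.000810522) = 0.02847.
z = (0.72996 − 0.81138)/0.02847 = -0.08142/0.02847 = -2.860.
p-value = 2·P(Z > 2.860) ≈ 0.0042, so at α = 0.1 we reject H₀.

z = -2.860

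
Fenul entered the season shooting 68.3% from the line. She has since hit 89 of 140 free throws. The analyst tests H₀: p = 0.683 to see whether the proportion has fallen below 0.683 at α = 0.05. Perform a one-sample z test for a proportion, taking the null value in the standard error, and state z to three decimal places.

p̂ = 89/140 ≈ 0.63571.
Standard error under H₀: √(0.683×0.317/140) = 0.03933.
z = (0.63571 − 0.683)/0.03933 = -0.04729/0.03933 = -1.202.
p-value = P(Z < -1.202) ≈ 0.1146, so at α = 0.05 we fail to reject H₀.

z = -1.202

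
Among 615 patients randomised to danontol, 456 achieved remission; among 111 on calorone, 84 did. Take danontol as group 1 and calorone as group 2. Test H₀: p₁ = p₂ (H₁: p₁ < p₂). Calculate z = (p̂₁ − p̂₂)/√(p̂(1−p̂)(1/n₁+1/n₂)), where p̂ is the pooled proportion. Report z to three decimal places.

z = -0.340

p̂₁ = 456/615 ≈ 0.74146, p̂₂ = 84/111 ≈ 0.75676.
Pooled p̂ = (456+84)/(615+111) = 540/726 = 0.74380.
SE = √(p̂(1−p̂)(1/n₁+1/n₂)) = √(0.74380·0.25620·0.010635) = √(0.00202662) = 0.04502.
z = (0.74146 − 0.75676)/0.04502 = -0.01530/0.04502 = -0.340.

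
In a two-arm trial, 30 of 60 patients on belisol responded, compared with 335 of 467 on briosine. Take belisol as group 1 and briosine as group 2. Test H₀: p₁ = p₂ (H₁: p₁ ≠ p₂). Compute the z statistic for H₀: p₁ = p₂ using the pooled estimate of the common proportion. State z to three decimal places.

p̂₁ = 30/60 = 0.50000, p̂₂ = 335/467 = 0.71734.
Pooled p̂ = (30+335)/(60+467) = 365/527 = 0.69260.
SE = √(p̂(1−p̂)(1/n₁+1/n₂)) = √(0.69260·0.30740·0.018808) = √(0.00400432) = 0.06328.
z = (0.50000 − 0.71734)/0.06328 = -0.21734/0.06328 = -3.435.
Two-sided p-value ≈ 2·Φ(−3.435) = 0.0006.

z = -3.435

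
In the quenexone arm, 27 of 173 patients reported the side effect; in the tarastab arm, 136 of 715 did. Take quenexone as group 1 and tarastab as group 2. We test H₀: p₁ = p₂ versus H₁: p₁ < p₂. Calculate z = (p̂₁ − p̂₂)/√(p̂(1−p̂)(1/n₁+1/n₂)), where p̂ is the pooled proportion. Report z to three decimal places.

z = -1.041

p̂₁ = 27/173 ≈ 0.15607, p̂₂ = 136/715 ≈ 0.19021.
Pooled p̂ = (27+136)/(173+715) = 163/888 = 0.18356.
SE = √(p̂(1−p̂)(1/n₁+1/n₂)) = √(0.18356·0.81644·0.00717895) = √(0.00107587) = 0.03280.
z = (0.15607 − 0.19021)/0.03280 = -0.03414/0.03280 = -1.041.
p-value = P(Z < -1.041) ≈ 0.1490.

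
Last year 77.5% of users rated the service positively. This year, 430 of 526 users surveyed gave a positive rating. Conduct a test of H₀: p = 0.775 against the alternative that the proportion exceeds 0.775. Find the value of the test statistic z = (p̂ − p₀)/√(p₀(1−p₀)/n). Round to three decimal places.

z = 2.334

p̂ = 430/526 ≈ 0.817490.
Under H₀, SE = √(0.775·0.225/526) = √(0.000331511) = 0.018207.
z = (0.817490 − 0.775)/0.018207 = 0.042490/0.018207 = 2.334.
p-value = P(Z > 2.334) ≈ 0.0098.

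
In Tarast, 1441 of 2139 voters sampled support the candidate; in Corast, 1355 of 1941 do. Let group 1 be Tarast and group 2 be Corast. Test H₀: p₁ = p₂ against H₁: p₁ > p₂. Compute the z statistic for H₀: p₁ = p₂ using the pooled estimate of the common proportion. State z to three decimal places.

p̂₁ = 1441/2139 ≈ 0.67368, p̂₂ = 1355/1941 ≈ 0.69809.
Pooled p̂ = (1441+1355)/(2139+1941) = 2796/4080 = 0.68529.
SE = √(0.215666 × 0.000982707) = 0.01456.
z = (0.67368 − 0.69809)/0.01456 = -0.02441/0.01456 = -1.677.

z = -1.677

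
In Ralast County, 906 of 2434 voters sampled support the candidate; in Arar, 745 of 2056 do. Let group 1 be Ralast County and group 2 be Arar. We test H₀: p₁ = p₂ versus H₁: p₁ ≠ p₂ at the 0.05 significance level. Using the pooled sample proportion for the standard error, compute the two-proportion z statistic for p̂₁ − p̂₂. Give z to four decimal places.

p̂₁ = 906/2434 ≈ 0.372227, p̂₂ = 745/2056 ≈ 0.362354.
Pooled p̂ = (906+745)/(2434+2056) = 1651/4490 = 0.367706.
SE = √(p̂(1−p̂)(1/n₁+1/n₂)) = √(0.367706·0.632294·0.000897228) = √(0.000208604) = 0.014443.
z = (0.372227 − 0.362354)/0.014443 = 0.009873/0.014443 = 0.6836.
Two-sided p-value ≈ 2·Φ(−0.684) = 0.4943, so at α = 0.05 we fail to reject H₀.

z = 0.6836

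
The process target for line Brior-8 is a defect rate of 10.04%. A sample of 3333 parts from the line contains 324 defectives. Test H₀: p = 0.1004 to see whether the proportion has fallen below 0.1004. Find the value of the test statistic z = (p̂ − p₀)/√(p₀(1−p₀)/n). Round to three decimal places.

z = -0.613

p̂ = 324/3333 = 0.097210.
Standard error under H₀: √(0.1004×0.8996/3333) = 0.005206.
z = (0.097210 − 0.1004)/0.005206 = -0.003190/0.005206 = -0.613.
p-value = P(Z < -0.613) ≈ 0.2700.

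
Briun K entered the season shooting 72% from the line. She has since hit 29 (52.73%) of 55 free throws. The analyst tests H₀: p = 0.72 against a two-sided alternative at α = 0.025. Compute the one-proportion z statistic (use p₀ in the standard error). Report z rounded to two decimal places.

p̂ = 29/55 ≈ 0.52727.
Under H₀, SE = √(0.72·0.28/55) = √(0.00366545) = 0.06054.
z = (0.52727 − 0.72)/0.06054 = -0.19273/0.06054 = -3.18.
p-value = 2·P(Z > 3.183) ≈ 0.0015, so at α = 0.025 we reject H₀.

z = -3.18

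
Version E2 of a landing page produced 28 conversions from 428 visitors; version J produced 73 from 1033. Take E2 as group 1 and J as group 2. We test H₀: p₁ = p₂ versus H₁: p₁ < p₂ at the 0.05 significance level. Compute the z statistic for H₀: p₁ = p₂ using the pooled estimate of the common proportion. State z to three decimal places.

z = -0.360

p̂₁ = 28/428 ≈ 0.06542, p̂₂ = 73/1033 ≈ 0.07067.
Pooled p̂ = (28+73)/(428+1033) = 101/1461 = 0.06913.
SE = √(p̂(1−p̂)(1/n₁+1/n₂)) = √(0.06913·0.93087·0.0033045) = √(0.00021265) = 0.01458.
z = (0.06542 − 0.07067)/0.01458 = -0.00525/0.01458 = -0.360.
p-value = P(Z < -0.360) ≈ 0.3595, so at α = 0.05 we fail to reject H₀.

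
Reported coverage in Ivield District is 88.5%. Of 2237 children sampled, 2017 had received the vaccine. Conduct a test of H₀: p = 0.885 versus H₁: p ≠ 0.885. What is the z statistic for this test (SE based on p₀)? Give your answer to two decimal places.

p̂ = 2017/2237 = 0.90165.
SE = √(p₀(1−p₀)/n) = √(0.10177/2237) = 0.00675.
z = (0.90165 − 0.885)/0.00675 = 0.01665/0.00675 = 2.47.

z = 2.47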